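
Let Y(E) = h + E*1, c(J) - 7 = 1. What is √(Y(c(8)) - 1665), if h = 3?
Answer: I*√1654 ≈ 40.669*I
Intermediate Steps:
c(J) = 8 (c(J) = 7 + 1 = 8)
Y(E) = 3 + E (Y(E) = 3 + E*1 = 3 + E)
√(Y(c(8)) - 1665) = √((3 + 8) - 1665) = √(11 - 1665) = √(-1654) = I*√1654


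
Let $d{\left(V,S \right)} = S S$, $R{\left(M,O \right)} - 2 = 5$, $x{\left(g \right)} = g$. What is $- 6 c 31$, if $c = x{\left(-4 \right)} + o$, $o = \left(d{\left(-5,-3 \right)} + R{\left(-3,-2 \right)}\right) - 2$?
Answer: $-1860$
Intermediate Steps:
$R{\left(M,O \right)} = 7$ ($R{\left(M,O \right)} = 2 + 5 = 7$)
$d{\left(V,S \right)} = S^{2}$
$o = 14$ ($o = \left(\left(-3\right)^{2} + 7\right) - 2 = \left(9 + 7\right) - 2 = 16 - 2 = 14$)
$c = 10$ ($c = -4 + 14 = 10$)
$- 6 c 31 = - 6 \cdot 10 \cdot 31 = \left(-6\right) 310 = -1860$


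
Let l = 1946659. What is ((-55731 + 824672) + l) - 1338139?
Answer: 1377461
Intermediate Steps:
((-55731 + 824672) + l) - 1338139 = ((-55731 + 824672) + 1946659) - 1338139 = (768941 + 1946659) - 1338139 = 2715600 - 1338139 = 1377461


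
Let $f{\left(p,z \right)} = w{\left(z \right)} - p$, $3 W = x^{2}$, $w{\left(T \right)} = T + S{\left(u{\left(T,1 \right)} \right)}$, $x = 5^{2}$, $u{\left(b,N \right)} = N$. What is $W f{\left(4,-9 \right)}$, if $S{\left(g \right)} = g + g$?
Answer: $- \frac{6875}{3} \approx -2291.7$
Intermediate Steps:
$S{\left(g \right)} = 2 g$
$x = 25$
$w{\left(T \right)} = 2 + T$ ($w{\left(T \right)} = T + 2 \cdot 1 = T + 2 = 2 + T$)
$W = \frac{625}{3}$ ($W = \frac{25^{2}}{3} = \frac{1}{3} \cdot 625 = \frac{625}{3} \approx 208.33$)
$f{\left(p,z \right)} = 2 + z - p$ ($f{\left(p,z \right)} = \left(2 + z\right) - p = 2 + z - p$)
$W f{\left(4,-9 \right)} = \frac{625 \left(2 - 9 - 4\right)}{3} = \frac{625}{3} \left(-11\right) = - \frac{6875}{3}$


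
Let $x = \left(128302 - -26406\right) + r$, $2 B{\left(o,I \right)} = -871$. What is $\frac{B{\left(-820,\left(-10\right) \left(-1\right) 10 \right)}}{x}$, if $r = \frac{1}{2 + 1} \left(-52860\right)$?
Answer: $- \frac{871}{274176} \approx -0.0031768$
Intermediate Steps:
$B{\left(o,I \right)} = - \frac{871}{2}$ ($B{\left(o,I \right)} = \frac{1}{2} \left(-871\right) = - \frac{871}{2}$)
$r = -17620$ ($r = \frac{1}{3} \left(-52860\right) = -17620$)
$x = 137088$ ($x = \left(128302 - -26406\right) - 17620 = \left(128302 + 26406\right) - 17620 = 154708 - 17620 = 137088$)
$\frac{B{\left(-820,\left(-10\right) \left(-1\right) 10 \right)}}{x} = - \frac{871}{2 \cdot 137088} = \left(- \frac{871}{2}\right) \frac{1}{137088} = - \frac{871}{274176}$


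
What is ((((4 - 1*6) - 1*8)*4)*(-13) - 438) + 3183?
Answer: 3265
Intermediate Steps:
((((4 - 1*6) - 1*8)*4)*(-13) - 438) + 3183 = ((((4 - 6) - 8)*4)*(-13) - 438) + 3183 = (((-2 - 8)*4)*(-13) - 438) + 3183 = (-10*4*(-13) - 438) + 3183 = (-40*(-13) - 438) + 3183 = (520 - 438) + 3183 = 82 + 3183 = 3265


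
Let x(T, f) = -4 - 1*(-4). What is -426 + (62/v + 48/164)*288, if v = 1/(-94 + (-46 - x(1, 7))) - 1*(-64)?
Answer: -742650/11849 ≈ -62.676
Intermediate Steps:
x(T, f) = 0 (x(T, f) = -4 + 4 = 0)
v = 8959/140 (v = 1/(-94 + (-46 - 1*0)) - 1*(-64) = 1/(-94 + (-46 + 0)) + 64 = 1/(-94 - 46) + 64 = 1/(-140) + 64 = -1/140 + 64 = 8959/140 ≈ 63.993)
-426 + (62/v + 48/164)*288 = -426 + (62/(8959/140) + 48/164)*288 = -426 + (62*(140/8959) + 48*(1/164))*288 = -426 + (280/289 + 12/41)*288 = -426 + (14948/11849)*288 = -426 + 4305024/11849 = -742650/11849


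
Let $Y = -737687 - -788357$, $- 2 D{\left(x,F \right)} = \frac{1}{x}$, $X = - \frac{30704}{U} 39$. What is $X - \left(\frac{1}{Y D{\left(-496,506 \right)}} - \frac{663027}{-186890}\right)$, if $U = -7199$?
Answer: $\frac{1109637937732177}{6817248764370} \approx 162.77$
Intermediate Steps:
$X = \frac{1197456}{7199}$ ($X = - \frac{30704}{-7199} \cdot 39 = \left(-30704\right) \left(- \frac{1}{7199}\right) 39 = \frac{30704}{7199} \cdot 39 = \frac{1197456}{7199} \approx 166.34$)
$D{\left(x,F \right)} = - \frac{1}{2 x}$
$Y = 50670$ ($Y = -737687 + 788357 = 50670$)
$X - \left(\frac{1}{Y D{\left(-496,506 \right)}} - \frac{663027}{-186890}\right) = \frac{1197456}{7199} - \left(\frac{1}{50670 \left(- \frac{1}{2 \left(-496\right)}\right)} - \frac{663027}{-186890}\right) = \frac{1197456}{7199} - \left(\frac{1}{50670 \left(\left(- \frac{1}{2}\right) \left(- \frac{1}{496}\right)\right)} - - \frac{663027}{186890}\right) = \frac{1197456}{7199} - \left(\frac{\frac{1}{\frac{1}{992}}}{50670} + \frac{663027}{186890}\right) = \frac{1197456}{7199} - \left(\frac{1}{50670} \cdot 992 + \frac{663027}{186890}\right) = \frac{1197456}{7199} - \left(\frac{496}{25335} + \frac{663027}{186890}\right) = \frac{1197456}{7199} - \frac{3378097297}{946971630} = \frac{1109637937732177}{6817248764370}$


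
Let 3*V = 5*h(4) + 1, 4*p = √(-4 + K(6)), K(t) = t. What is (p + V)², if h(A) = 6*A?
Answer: 117137/72 + 121*√2/6 ≈ 1655.4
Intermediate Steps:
p = √2/4 (p = √(-4 + 6)/4 = √2/4 ≈ 0.35355)
V = 121/3 (V = (5*(6*4) + 1)/3 = (5*24 + 1)/3 = (120 + 1)/3 = (⅓)*121 = 121/3 ≈ 40.333)
(p + V)² = (√2/4 + 121/3)² = (121/3 + √2/4)²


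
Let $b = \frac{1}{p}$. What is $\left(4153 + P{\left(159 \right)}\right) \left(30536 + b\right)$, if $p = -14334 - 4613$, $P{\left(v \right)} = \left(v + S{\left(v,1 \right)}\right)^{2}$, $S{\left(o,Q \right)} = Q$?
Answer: $\frac{17214062029023}{18947} \approx 9.0854 \cdot 10^{8}$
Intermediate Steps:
$P{\left(v \right)} = \left(1 + v\right)^{2}$ ($P{\left(v \right)} = \left(v + 1\right)^{2} = \left(1 + v\right)^{2}$)
$p = -18947$ ($p = -14334 - 4613 = -18947$)
$b = - \frac{1}{18947}$ ($b = \frac{1}{-18947} = - \frac{1}{18947} \approx -5.2779 \cdot 10^{-5}$)
$\left(4153 + P{\left(159 \right)}\right) \left(30536 + b\right) = \left(4153 + \left(1 + 159\right)^{2}\right) \left(30536 - \frac{1}{18947}\right) = \left(4153 + 160^{2}\right) \frac{578565591}{18947} = \left(4153 + 25600\right) \frac{578565591}{18947} = 29753 \cdot \frac{578565591}{18947} = \frac{17214062029023}{18947}$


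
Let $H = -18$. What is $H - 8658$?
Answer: $-8676$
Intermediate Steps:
$H - 8658 = -18 - 8658 = -8676$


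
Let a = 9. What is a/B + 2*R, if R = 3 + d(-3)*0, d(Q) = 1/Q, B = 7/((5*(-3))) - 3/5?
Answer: -39/16 ≈ -2.4375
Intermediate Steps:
B = -16/15 (B = 7/(-15) - 3*⅕ = 7*(-1/15) - ⅗ = -7/15 - ⅗ = -16/15 ≈ -1.0667)
R = 3 (R = 3 + 0/(-3) = 3 - ⅓*0 = 3 + 0 = 3)
a/B + 2*R = 9/(-16/15) + 2*3 = 9*(-15/16) + 6 = -135/16 + 6 = -39/16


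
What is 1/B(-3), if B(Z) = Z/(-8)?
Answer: 8/3 ≈ 2.6667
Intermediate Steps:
B(Z) = -Z/8 (B(Z) = Z*(-1/8) = -Z/8)
1/B(-3) = 1/(-1/8*(-3)) = 1/(3/8) = 8/3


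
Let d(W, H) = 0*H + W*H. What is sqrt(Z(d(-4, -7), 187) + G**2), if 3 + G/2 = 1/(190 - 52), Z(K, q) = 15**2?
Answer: sqrt(1241794)/69 ≈ 16.150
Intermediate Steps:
d(W, H) = H*W (d(W, H) = 0 + H*W = H*W)
Z(K, q) = 225
G = -413/69 (G = -6 + 2/(190 - 52) = -6 + 2/138 = -6 + 2*(1/138) = -6 + 1/69 = -413/69 ≈ -5.9855)
sqrt(Z(d(-4, -7), 187) + G**2) = sqrt(225 + (-413/69)**2) = sqrt(225 + 170569/4761) = sqrt(1241794/4761) = sqrt(1241794)/69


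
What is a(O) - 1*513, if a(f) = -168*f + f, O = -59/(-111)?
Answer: -66796/111 ≈ -601.77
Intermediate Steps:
O = 59/111 (O = -59*(-1/111) = 59/111 ≈ 0.53153)
a(f) = -167*f
a(O) - 1*513 = -167*59/111 - 1*513 = -9853/111 - 513 = -66796/111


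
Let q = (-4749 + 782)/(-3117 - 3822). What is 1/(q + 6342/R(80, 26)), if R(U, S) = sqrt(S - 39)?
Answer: 357851169/1936628399533201 + 305365530582*I*sqrt(13)/1936628399533201 ≈ 1.8478e-7 + 0.00056852*I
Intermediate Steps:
R(U, S) = sqrt(-39 + S)
q = 3967/6939 (q = -3967/(-6939) = -3967*(-1/6939) = 3967/6939 ≈ 0.57170)
1/(q + 6342/R(80, 26)) = 1/(3967/6939 + 6342/(sqrt(-39 + 26))) = 1/(3967/6939 + 6342/(sqrt(-13))) = 1/(3967/6939 + 6342/((I*sqrt(13)))) = 1/(3967/6939 + 6342*(-I*sqrt(13)/13)) = 1/(3967/6939 - 6342*I*sqrt(13)/13)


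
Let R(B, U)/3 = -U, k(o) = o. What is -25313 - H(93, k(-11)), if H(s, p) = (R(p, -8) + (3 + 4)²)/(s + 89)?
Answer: -4607039/182 ≈ -25313.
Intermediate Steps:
R(B, U) = -3*U (R(B, U) = 3*(-U) = -3*U)
H(s, p) = 73/(89 + s) (H(s, p) = (-3*(-8) + (3 + 4)²)/(s + 89) = (24 + 7²)/(89 + s) = (24 + 49)/(89 + s) = 73/(89 + s))
-25313 - H(93, k(-11)) = -25313 - 73/(89 + 93) = -25313 - 73/182 = -4607039/182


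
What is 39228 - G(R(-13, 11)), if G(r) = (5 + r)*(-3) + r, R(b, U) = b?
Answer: 39217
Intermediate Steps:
G(r) = -15 - 2*r (G(r) = (-15 - 3*r) + r = -15 - 2*r)
39228 - G(R(-13, 11)) = 39228 - (-15 - 2*(-13)) = 39228 - (-15 + 26) = 39228 - 1*11 = 39228 - 11 = 39217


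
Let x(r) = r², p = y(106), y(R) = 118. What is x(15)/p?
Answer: 225/118 ≈ 1.9068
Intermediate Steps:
p = 118
x(15)/p = 15²/118 = 225*(1/118) = 225/118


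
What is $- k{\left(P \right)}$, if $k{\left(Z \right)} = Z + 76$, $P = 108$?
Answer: $-184$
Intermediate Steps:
$k{\left(Z \right)} = 76 + Z$
$- k{\left(P \right)} = - (76 + 108) = \left(-1\right) 184 = -184$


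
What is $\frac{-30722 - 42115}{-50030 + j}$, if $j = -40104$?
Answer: $\frac{72837}{90134} \approx 0.8081$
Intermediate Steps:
$\frac{-30722 - 42115}{-50030 + j} = \frac{-30722 - 42115}{-50030 - 40104} = - \frac{72837}{-90134} = \left(-72837\right) \left(- \frac{1}{90134}\right) = \frac{72837}{90134}$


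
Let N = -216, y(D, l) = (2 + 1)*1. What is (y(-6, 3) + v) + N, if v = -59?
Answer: -272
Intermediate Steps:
y(D, l) = 3 (y(D, l) = 3*1 = 3)
(y(-6, 3) + v) + N = (3 - 59) - 216 = -56 - 216 = -272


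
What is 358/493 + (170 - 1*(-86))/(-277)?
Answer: -27042/136561 ≈ -0.19802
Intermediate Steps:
358/493 + (170 - 1*(-86))/(-277) = 358*(1/493) + (170 + 86)*(-1/277) = 358/493 + 256*(-1/277) = 358/493 - 256/277 = -27042/136561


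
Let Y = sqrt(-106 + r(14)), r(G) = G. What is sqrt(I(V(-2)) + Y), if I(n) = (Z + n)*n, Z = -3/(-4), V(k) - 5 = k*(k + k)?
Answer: sqrt(715 + 8*I*sqrt(23))/2 ≈ 13.375 + 0.35858*I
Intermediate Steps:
V(k) = 5 + 2*k**2 (V(k) = 5 + k*(k + k) = 5 + k*(2*k) = 5 + 2*k**2)
Z = 3/4 (Z = -3*(-1/4) = 3/4 ≈ 0.75000)
I(n) = n*(3/4 + n) (I(n) = (3/4 + n)*n = n*(3/4 + n))
Y = 2*I*sqrt(23) (Y = sqrt(-106 + 14) = sqrt(-92) = 2*I*sqrt(23) ≈ 9.5917*I)
sqrt(I(V(-2)) + Y) = sqrt((5 + 2*(-2)**2)*(3 + 4*(5 + 2*(-2)**2))/4 + 2*I*sqrt(23)) = sqrt((5 + 2*4)*(3 + 4*(5 + 2*4))/4 + 2*I*sqrt(23)) = sqrt((5 + 8)*(3 + 4*(5 + 8))/4 + 2*I*sqrt(23)) = sqrt((1/4)*13*(3 + 4*13) + 2*I*sqrt(23)) = sqrt((1/4)*13*(3 + 52) + 2*I*sqrt(23)) = sqrt((1/4)*13*55 + 2*I*sqrt(23)) = sqrt(715/4 + 2*I*sqrt(23))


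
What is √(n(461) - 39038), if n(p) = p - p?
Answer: I*√39038 ≈ 197.58*I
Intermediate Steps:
n(p) = 0
√(n(461) - 39038) = √(0 - 39038) = √(-39038) = I*√39038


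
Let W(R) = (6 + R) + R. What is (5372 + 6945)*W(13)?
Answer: 394144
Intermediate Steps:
W(R) = 6 + 2*R
(5372 + 6945)*W(13) = (5372 + 6945)*(6 + 2*13) = 12317*(6 + 26) = 12317*32 = 394144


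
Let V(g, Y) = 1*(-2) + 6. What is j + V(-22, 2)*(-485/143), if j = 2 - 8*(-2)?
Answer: 634/143 ≈ 4.4336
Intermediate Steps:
V(g, Y) = 4 (V(g, Y) = -2 + 6 = 4)
j = 18 (j = 2 + 16 = 18)
j + V(-22, 2)*(-485/143) = 18 + 4*(-485/143) = 18 - 1940/143 = 634/143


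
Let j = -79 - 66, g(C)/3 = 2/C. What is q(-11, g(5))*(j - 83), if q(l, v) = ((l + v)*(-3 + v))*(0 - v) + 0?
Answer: 603288/125 ≈ 4826.3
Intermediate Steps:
g(C) = 6/C (g(C) = 3*(2/C) = 6/C)
j = -145
q(l, v) = -v*(-3 + v)*(l + v) (q(l, v) = ((-3 + v)*(l + v))*(-v) + 0 = -v*(-3 + v)*(l + v) + 0 = -v*(-3 + v)*(l + v))
q(-11, g(5))*(j - 83) = ((6/5)*(-(6/5)**2 + 3*(-11) + 3*(6/5) - 1*(-11)*6/5))*(-145 - 83) = ((6*(1/5))*(-(6*(1/5))**2 - 33 + 3*(6*(1/5)) - 1*(-11)*6*(1/5)))*(-228) = (6*(-(6/5)**2 - 33 + 3*(6/5) - 1*(-11)*6/5)/5)*(-228) = (6*(-1*36/25 - 33 + 18/5 + 66/5)/5)*(-228) = (6*(-36/25 - 33 + 18/5 + 66/5)/5)*(-228) = ((6/5)*(-441/25))*(-228) = -2646/125*(-228) = 603288/125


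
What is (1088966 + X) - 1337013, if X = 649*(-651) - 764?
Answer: -671310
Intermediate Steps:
X = -423263 (X = -422499 - 764 = -423263)
(1088966 + X) - 1337013 = (1088966 - 423263) - 1337013 = 665703 - 1337013 = -671310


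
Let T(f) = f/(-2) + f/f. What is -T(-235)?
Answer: -237/2 ≈ -118.50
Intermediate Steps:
T(f) = 1 - f/2 (T(f) = f*(-1/2) + 1 = -f/2 + 1 = 1 - f/2)
-T(-235) = -(1 - 1/2*(-235)) = -(1 + 235/2) = -1*237/2 = -237/2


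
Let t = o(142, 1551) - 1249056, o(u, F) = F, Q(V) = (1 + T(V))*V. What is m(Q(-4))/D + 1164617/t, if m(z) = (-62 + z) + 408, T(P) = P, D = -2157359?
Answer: -2512943573293/2691316139295 ≈ -0.93372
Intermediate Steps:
Q(V) = V*(1 + V) (Q(V) = (1 + V)*V = V*(1 + V))
t = -1247505 (t = 1551 - 1249056 = -1247505)
m(z) = 346 + z
m(Q(-4))/D + 1164617/t = (346 - 4*(1 - 4))/(-2157359) + 1164617/(-1247505) = (346 - 4*(-3))*(-1/2157359) + 1164617*(-1/1247505) = (346 + 12)*(-1/2157359) - 1164617/1247505 = 358*(-1/2157359) - 1164617/1247505 = -358/2157359 - 1164617/1247505 = -2512943573293/2691316139295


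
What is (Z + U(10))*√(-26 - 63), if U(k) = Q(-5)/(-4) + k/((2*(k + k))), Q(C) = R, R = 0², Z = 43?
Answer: 173*I*√89/4 ≈ 408.02*I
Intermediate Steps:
R = 0
Q(C) = 0
U(k) = ¼ (U(k) = 0/(-4) + k/((2*(k + k))) = 0*(-¼) + k/((2*(2*k))) = 0 + k/((4*k)) = 0 + k*(1/(4*k)) = 0 + ¼ = ¼)
(Z + U(10))*√(-26 - 63) = (43 + ¼)*√(-26 - 63) = 173*√(-89)/4 = 173*(I*√89)/4 = 173*I*√89/4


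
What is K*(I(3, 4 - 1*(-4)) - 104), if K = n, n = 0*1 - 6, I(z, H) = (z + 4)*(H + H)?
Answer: -48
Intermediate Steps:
I(z, H) = 2*H*(4 + z) (I(z, H) = (4 + z)*(2*H) = 2*H*(4 + z))
n = -6 (n = 0 - 6 = -6)
K = -6
K*(I(3, 4 - 1*(-4)) - 104) = -6*(2*(4 - 1*(-4))*(4 + 3) - 104) = -6*(2*(4 + 4)*7 - 104) = -6*(2*8*7 - 104) = -6*(112 - 104) = -6*8 = -48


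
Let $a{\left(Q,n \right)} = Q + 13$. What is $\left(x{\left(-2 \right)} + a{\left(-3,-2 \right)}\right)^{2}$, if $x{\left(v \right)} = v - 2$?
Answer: $36$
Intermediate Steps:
$a{\left(Q,n \right)} = 13 + Q$
$x{\left(v \right)} = -2 + v$ ($x{\left(v \right)} = v - 2 = -2 + v$)
$\left(x{\left(-2 \right)} + a{\left(-3,-2 \right)}\right)^{2} = \left(\left(-2 - 2\right) + \left(13 - 3\right)\right)^{2} = \left(-4 + 10\right)^{2} = 6^{2} = 36$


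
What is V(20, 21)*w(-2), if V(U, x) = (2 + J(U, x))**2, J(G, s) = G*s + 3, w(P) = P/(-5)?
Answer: 72250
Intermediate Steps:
w(P) = -P/5 (w(P) = P*(-1/5) = -P/5)
J(G, s) = 3 + G*s
V(U, x) = (5 + U*x)**2 (V(U, x) = (2 + (3 + U*x))**2 = (5 + U*x)**2)
V(20, 21)*w(-2) = (5 + 20*21)**2*(-1/5*(-2)) = (5 + 420)**2*(2/5) = 425**2*(2/5) = 180625*(2/5) = 72250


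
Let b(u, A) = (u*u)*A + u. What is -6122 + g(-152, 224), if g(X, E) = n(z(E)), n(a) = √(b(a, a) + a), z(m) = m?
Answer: -6122 + 8*√175623 ≈ -2769.4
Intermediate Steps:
b(u, A) = u + A*u² (b(u, A) = u²*A + u = A*u² + u = u + A*u²)
n(a) = √(a + a*(1 + a²)) (n(a) = √(a*(1 + a*a) + a) = √(a*(1 + a²) + a) = √(a + a*(1 + a²)))
g(X, E) = √(E*(2 + E²))
-6122 + g(-152, 224) = -6122 + √(224*(2 + 224²)) = -6122 + √(224*(2 + 50176)) = -6122 + √(224*50178) = -6122 + √11239872 = -6122 + 8*√175623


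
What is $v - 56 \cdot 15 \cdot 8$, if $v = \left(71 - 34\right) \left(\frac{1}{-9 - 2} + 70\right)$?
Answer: $- \frac{45467}{11} \approx -4133.4$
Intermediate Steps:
$v = \frac{28453}{11}$ ($v = 37 \left(\frac{1}{-11} + 70\right) = 37 \left(- \frac{1}{11} + 70\right) = 37 \cdot \frac{769}{11} = \frac{28453}{11} \approx 2586.6$)
$v - 56 \cdot 15 \cdot 8 = \frac{28453}{11} - 56 \cdot 15 \cdot 8 = \frac{28453}{11} - 6720 = - \frac{45467}{11}$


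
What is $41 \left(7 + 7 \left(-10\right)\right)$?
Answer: $-2583$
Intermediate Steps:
$41 \left(7 + 7 \left(-10\right)\right) = 41 \left(7 - 70\right) = 41 \left(-63\right) = -2583$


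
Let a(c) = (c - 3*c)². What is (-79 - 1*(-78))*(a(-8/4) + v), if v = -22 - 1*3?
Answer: 9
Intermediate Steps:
v = -25 (v = -22 - 3 = -25)
a(c) = 4*c² (a(c) = (-2*c)² = 4*c²)
(-79 - 1*(-78))*(a(-8/4) + v) = (-79 - 1*(-78))*(4*(-8/4)² - 25) = (-79 + 78)*(4*(-8*¼)² - 25) = -(4*(-2)² - 25) = -(4*4 - 25) = -(16 - 25) = -1*(-9) = 9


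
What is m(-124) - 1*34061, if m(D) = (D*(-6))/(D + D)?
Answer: -34064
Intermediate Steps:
m(D) = -3 (m(D) = (-6*D)/((2*D)) = (-6*D)*(1/(2*D)) = -3)
m(-124) - 1*34061 = -3 - 1*34061 = -3 - 34061 = -34064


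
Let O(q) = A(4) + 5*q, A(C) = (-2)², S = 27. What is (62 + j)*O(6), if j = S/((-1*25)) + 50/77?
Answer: 4029714/1925 ≈ 2093.4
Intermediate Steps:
A(C) = 4
j = -829/1925 (j = 27/((-1*25)) + 50/77 = 27/(-25) + 50*(1/77) = 27*(-1/25) + 50/77 = -27/25 + 50/77 = -829/1925 ≈ -0.43065)
O(q) = 4 + 5*q
(62 + j)*O(6) = (62 - 829/1925)*(4 + 5*6) = 118521*(4 + 30)/1925 = (118521/1925)*34 = 4029714/1925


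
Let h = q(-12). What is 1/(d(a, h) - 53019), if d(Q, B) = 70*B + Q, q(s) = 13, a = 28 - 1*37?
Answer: -1/52118 ≈ -1.9187e-5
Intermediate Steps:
a = -9 (a = 28 - 37 = -9)
h = 13
d(Q, B) = Q + 70*B
1/(d(a, h) - 53019) = 1/((-9 + 70*13) - 53019) = 1/((-9 + 910) - 53019) = 1/(901 - 53019) = 1/(-52118) = -1/52118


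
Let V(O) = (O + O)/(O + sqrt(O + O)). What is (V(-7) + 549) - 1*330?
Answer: 1985/9 + 2*I*sqrt(14)/9 ≈ 220.56 + 0.83148*I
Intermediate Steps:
V(O) = 2*O/(O + sqrt(2)*sqrt(O)) (V(O) = (2*O)/(O + sqrt(2*O)) = (2*O)/(O + sqrt(2)*sqrt(O)) = 2*O/(O + sqrt(2)*sqrt(O)))
(V(-7) + 549) - 1*330 = (2*(-7)/(-7 + sqrt(2)*sqrt(-7)) + 549) - 1*330 = (2*(-7)/(-7 + sqrt(2)*(I*sqrt(7))) + 549) - 330 = (2*(-7)/(-7 + I*sqrt(14)) + 549) - 330 = (-14/(-7 + I*sqrt(14)) + 549) - 330 = (549 - 14/(-7 + I*sqrt(14))) - 330 = 219 - 14/(-7 + I*sqrt(14))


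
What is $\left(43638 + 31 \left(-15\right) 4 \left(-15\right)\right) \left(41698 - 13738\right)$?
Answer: $2000202480$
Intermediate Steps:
$\left(43638 + 31 \left(-15\right) 4 \left(-15\right)\right) \left(41698 - 13738\right) = \left(43638 - -27900\right) 27960 = \left(43638 + 27900\right) 27960 = 71538 \cdot 27960 = 2000202480$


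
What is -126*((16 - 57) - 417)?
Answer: 57708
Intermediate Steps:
-126*((16 - 57) - 417) = -126*(-41 - 417) = -126*(-458) = 57708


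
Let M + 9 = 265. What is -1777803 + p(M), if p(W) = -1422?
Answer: -1779225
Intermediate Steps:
M = 256 (M = -9 + 265 = 256)
-1777803 + p(M) = -1777803 - 1422 = -1779225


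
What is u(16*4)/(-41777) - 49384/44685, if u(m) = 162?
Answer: -2070354338/1866805245 ≈ -1.1090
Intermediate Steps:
u(16*4)/(-41777) - 49384/44685 = 162/(-41777) - 49384/44685 = 162*(-1/41777) - 49384*1/44685 = -162/41777 - 49384/44685 = -2070354338/1866805245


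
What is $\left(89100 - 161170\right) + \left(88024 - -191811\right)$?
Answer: $207765$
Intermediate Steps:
$\left(89100 - 161170\right) + \left(88024 - -191811\right) = -72070 + \left(88024 + 191811\right) = -72070 + 279835 = 207765$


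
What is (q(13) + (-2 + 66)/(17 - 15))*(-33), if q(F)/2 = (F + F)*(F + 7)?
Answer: -35376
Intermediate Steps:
q(F) = 4*F*(7 + F) (q(F) = 2*((F + F)*(F + 7)) = 2*((2*F)*(7 + F)) = 2*(2*F*(7 + F)) = 4*F*(7 + F))
(q(13) + (-2 + 66)/(17 - 15))*(-33) = (4*13*(7 + 13) + (-2 + 66)/(17 - 15))*(-33) = (4*13*20 + 64/2)*(-33) = (1040 + 64*(½))*(-33) = (1040 + 32)*(-33) = 1072*(-33) = -35376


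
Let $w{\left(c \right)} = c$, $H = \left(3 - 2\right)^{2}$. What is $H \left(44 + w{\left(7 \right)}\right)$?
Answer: $51$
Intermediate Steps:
$H = 1$ ($H = 1^{2} = 1$)
$H \left(44 + w{\left(7 \right)}\right) = 1 \left(44 + 7\right) = 1 \cdot 51 = 51$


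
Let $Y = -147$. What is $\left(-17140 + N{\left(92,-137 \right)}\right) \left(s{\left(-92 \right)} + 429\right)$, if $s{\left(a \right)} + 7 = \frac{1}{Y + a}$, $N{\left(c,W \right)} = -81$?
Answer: $- \frac{1736858397}{239} \approx -7.2672 \cdot 10^{6}$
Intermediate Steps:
$s{\left(a \right)} = -7 + \frac{1}{-147 + a}$
$\left(-17140 + N{\left(92,-137 \right)}\right) \left(s{\left(-92 \right)} + 429\right) = \left(-17140 - 81\right) \left(\frac{1030 - -644}{-147 - 92} + 429\right) = - 17221 \left(\frac{1030 + 644}{-239} + 429\right) = - 17221 \left(\left(- \frac{1}{239}\right) 1674 + 429\right) = - 17221 \left(- \frac{1674}{239} + 429\right) = \left(-17221\right) \frac{100857}{239} = - \frac{1736858397}{239}$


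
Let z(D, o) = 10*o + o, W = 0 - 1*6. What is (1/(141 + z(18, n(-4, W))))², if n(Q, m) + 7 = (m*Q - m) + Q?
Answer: 1/122500 ≈ 8.1633e-6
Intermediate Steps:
W = -6 (W = 0 - 6 = -6)
n(Q, m) = -7 + Q - m + Q*m (n(Q, m) = -7 + ((m*Q - m) + Q) = -7 + ((Q*m - m) + Q) = -7 + ((-m + Q*m) + Q) = -7 + (Q - m + Q*m) = -7 + Q - m + Q*m)
z(D, o) = 11*o
(1/(141 + z(18, n(-4, W))))² = (1/(141 + 11*(-7 - 4 - 1*(-6) - 4*(-6))))² = (1/(141 + 11*(-7 - 4 + 6 + 24)))² = (1/(141 + 11*19))² = (1/(141 + 209))² = (1/350)² = 1/122500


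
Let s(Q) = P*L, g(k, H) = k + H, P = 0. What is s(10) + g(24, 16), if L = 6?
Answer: 40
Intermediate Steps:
g(k, H) = H + k
s(Q) = 0 (s(Q) = 0*6 = 0)
s(10) + g(24, 16) = 0 + (16 + 24) = 0 + 40 = 40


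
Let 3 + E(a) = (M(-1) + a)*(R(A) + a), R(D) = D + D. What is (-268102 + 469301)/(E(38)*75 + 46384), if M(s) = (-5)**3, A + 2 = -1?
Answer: -201199/162641 ≈ -1.2371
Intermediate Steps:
A = -3 (A = -2 - 1 = -3)
R(D) = 2*D
M(s) = -125
E(a) = -3 + (-125 + a)*(-6 + a) (E(a) = -3 + (-125 + a)*(2*(-3) + a) = -3 + (-125 + a)*(-6 + a))
(-268102 + 469301)/(E(38)*75 + 46384) = (-268102 + 469301)/((747 + 38**2 - 131*38)*75 + 46384) = 201199/((747 + 1444 - 4978)*75 + 46384) = 201199/(-2787*75 + 46384) = 201199/(-209025 + 46384) = 201199/(-162641) = 201199*(-1/162641) = -201199/162641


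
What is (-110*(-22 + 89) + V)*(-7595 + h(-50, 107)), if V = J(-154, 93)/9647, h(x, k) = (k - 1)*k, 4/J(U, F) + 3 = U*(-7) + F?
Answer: -77790454856613/2816924 ≈ -2.7615e+7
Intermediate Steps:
J(U, F) = 4/(-3 + F - 7*U) (J(U, F) = 4/(-3 + (U*(-7) + F)) = 4/(-3 + (-7*U + F)) = 4/(-3 + (F - 7*U)) = 4/(-3 + F - 7*U))
h(x, k) = k*(-1 + k) (h(x, k) = (-1 + k)*k = k*(-1 + k))
V = 1/2816924 (V = (4/(-3 + 93 - 7*(-154)))/9647 = (4/(-3 + 93 + 1078))*(1/9647) = (4/1168)*(1/9647) = (4*(1/1168))*(1/9647) = (1/292)*(1/9647) = 1/2816924 ≈ 3.5500e-7)
(-110*(-22 + 89) + V)*(-7595 + h(-50, 107)) = (-110*(-22 + 89) + 1/2816924)*(-7595 + 107*(-1 + 107)) = (-110*67 + 1/2816924)*(-7595 + 107*106) = (-7370 + 1/2816924)*(-7595 + 11342) = -20760729879/2816924*3747 = -77790454856613/2816924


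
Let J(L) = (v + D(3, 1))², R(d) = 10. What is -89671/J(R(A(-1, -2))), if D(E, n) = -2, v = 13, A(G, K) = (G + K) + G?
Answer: -89671/121 ≈ -741.08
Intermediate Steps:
A(G, K) = K + 2*G
J(L) = 121 (J(L) = (13 - 2)² = 11² = 121)
-89671/J(R(A(-1, -2))) = -89671/121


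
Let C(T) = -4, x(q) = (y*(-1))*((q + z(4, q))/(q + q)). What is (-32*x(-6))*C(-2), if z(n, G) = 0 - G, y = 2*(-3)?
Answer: 0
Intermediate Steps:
y = -6
z(n, G) = -G
x(q) = 0 (x(q) = (-6*(-1))*((q - q)/(q + q)) = 6*(0/((2*q))) = 6*(0*(1/(2*q))) = 6*0 = 0)
(-32*x(-6))*C(-2) = -32*0*(-4) = 0*(-4) = 0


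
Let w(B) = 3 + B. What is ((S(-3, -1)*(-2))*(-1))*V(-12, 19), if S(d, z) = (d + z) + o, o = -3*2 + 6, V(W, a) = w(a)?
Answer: -176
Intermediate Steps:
V(W, a) = 3 + a
o = 0 (o = -6 + 6 = 0)
S(d, z) = d + z (S(d, z) = (d + z) + 0 = d + z)
((S(-3, -1)*(-2))*(-1))*V(-12, 19) = (((-3 - 1)*(-2))*(-1))*(3 + 19) = (-4*(-2)*(-1))*22 = (8*(-1))*22 = -8*22 = -176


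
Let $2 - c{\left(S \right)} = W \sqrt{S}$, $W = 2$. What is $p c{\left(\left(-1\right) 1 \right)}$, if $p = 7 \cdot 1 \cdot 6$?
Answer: $84 - 84 i \approx 84.0 - 84.0 i$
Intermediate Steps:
$p = 42$ ($p = 7 \cdot 6 = 42$)
$c{\left(S \right)} = 2 - 2 \sqrt{S}$
$p c{\left(\left(-1\right) 1 \right)} = 42 \left(2 - 2 \sqrt{\left(-1\right) 1}\right) = 42 \left(2 - 2 \sqrt{-1}\right) = 42 \left(2 - 2 i\right) = 84 - 84 i$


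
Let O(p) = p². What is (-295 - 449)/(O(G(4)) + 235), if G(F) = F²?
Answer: -744/491 ≈ -1.5153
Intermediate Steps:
(-295 - 449)/(O(G(4)) + 235) = (-295 - 449)/((4²)² + 235) = -744/(16² + 235) = -744/(256 + 235) = -744/491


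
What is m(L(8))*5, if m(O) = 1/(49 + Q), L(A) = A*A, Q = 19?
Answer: 5/68 ≈ 0.073529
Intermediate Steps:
L(A) = A**2
m(O) = 1/68 (m(O) = 1/(49 + 19) = 1/68)
m(L(8))*5 = (1/68)*5 = 5/68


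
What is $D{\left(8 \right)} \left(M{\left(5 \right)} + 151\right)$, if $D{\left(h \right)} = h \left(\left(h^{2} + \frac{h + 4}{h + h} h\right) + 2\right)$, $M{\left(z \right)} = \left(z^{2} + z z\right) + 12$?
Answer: $122688$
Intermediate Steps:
$M{\left(z \right)} = 12 + 2 z^{2}$ ($M{\left(z \right)} = \left(z^{2} + z^{2}\right) + 12 = 2 z^{2} + 12 = 12 + 2 z^{2}$)
$D{\left(h \right)} = h \left(4 + h^{2} + \frac{h}{2}\right)$ ($D{\left(h \right)} = h \left(\left(h^{2} + \frac{4 + h}{2 h} h\right) + 2\right) = h \left(\left(h^{2} + \left(2 + \frac{h}{2}\right)\right) + 2\right) = h \left(\left(2 + h^{2} + \frac{h}{2}\right) + 2\right) = h \left(4 + h^{2} + \frac{h}{2}\right)$)
$D{\left(8 \right)} \left(M{\left(5 \right)} + 151\right) = \frac{1}{2} \cdot 8 \left(8 + 8 + 2 \cdot 8^{2}\right) \left(\left(12 + 2 \cdot 5^{2}\right) + 151\right) = \frac{1}{2} \cdot 8 \left(8 + 8 + 2 \cdot 64\right) \left(\left(12 + 2 \cdot 25\right) + 151\right) = \frac{1}{2} \cdot 8 \left(8 + 8 + 128\right) \left(\left(12 + 50\right) + 151\right) = \frac{1}{2} \cdot 8 \cdot 144 \left(62 + 151\right) = 576 \cdot 213 = 122688$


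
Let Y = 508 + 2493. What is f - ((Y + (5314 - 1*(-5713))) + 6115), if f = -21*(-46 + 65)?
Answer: -20542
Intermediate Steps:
Y = 3001
f = -399 (f = -21*19 = -399)
f - ((Y + (5314 - 1*(-5713))) + 6115) = -399 - ((3001 + (5314 - 1*(-5713))) + 6115) = -399 - ((3001 + (5314 + 5713)) + 6115) = -399 - ((3001 + 11027) + 6115) = -399 - (14028 + 6115) = -399 - 1*20143 = -399 - 20143 = -20542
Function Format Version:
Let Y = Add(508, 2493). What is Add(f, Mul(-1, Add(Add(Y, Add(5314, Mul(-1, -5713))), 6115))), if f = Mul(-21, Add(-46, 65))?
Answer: -20542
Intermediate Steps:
Y = 3001
f = -399 (f = Mul(-21, 19) = -399)
Add(f, Mul(-1, Add(Add(Y, Add(5314, Mul(-1, -5713))), 6115))) = Add(-399, Mul(-1, Add(Add(3001, Add(5314, Mul(-1, -5713))), 6115))) = Add(-399, Mul(-1, Add(Add(3001, Add(5314, 5713)), 6115))) = Add(-399, Mul(-1, Add(Add(3001, 11027), 6115))) = Add(-399, Mul(-1, Add(14028, 6115))) = Add(-399, Mul(-1, 20143)) = Add(-399, -20143) = -20542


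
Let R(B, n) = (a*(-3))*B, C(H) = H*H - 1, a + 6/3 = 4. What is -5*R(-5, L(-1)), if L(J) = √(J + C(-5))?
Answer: -150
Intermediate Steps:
a = 2 (a = -2 + 4 = 2)
C(H) = -1 + H² (C(H) = H² - 1 = -1 + H²)
L(J) = √(24 + J) (L(J) = √(J + (-1 + (-5)²)) = √(J + (-1 + 25)) = √(J + 24) = √(24 + J))
R(B, n) = -6*B (R(B, n) = (2*(-3))*B = -6*B)
-5*R(-5, L(-1)) = -(-30)*(-5) = -5*30 = -150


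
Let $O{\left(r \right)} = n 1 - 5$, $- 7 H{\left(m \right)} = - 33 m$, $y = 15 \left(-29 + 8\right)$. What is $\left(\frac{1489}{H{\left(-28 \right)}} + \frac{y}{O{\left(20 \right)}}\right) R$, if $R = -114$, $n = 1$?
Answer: $- \frac{84607}{11} \approx -7691.5$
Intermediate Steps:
$y = -315$ ($y = 15 \left(-21\right) = -315$)
$H{\left(m \right)} = \frac{33 m}{7}$ ($H{\left(m \right)} = - \frac{\left(-33\right) m}{7} = \frac{33 m}{7}$)
$O{\left(r \right)} = -4$ ($O{\left(r \right)} = 1 \cdot 1 - 5 = 1 - 5 = -4$)
$\left(\frac{1489}{H{\left(-28 \right)}} + \frac{y}{O{\left(20 \right)}}\right) R = \left(\frac{1489}{\frac{33}{7} \left(-28\right)} - \frac{315}{-4}\right) \left(-114\right) = \left(\frac{1489}{-132} - - \frac{315}{4}\right) \left(-114\right) = \left(1489 \left(- \frac{1}{132}\right) + \frac{315}{4}\right) \left(-114\right) = \left(- \frac{1489}{132} + \frac{315}{4}\right) \left(-114\right) = \frac{4453}{66} \left(-114\right) = - \frac{84607}{11}$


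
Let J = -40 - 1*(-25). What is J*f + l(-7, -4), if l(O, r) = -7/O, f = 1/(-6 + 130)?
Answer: 109/124 ≈ 0.87903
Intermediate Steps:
J = -15 (J = -40 + 25 = -15)
f = 1/124 ≈ 0.0080645
J*f + l(-7, -4) = -15*1/124 - 7/(-7) = -15/124 - 7*(-⅐) = -15/124 + 1 = 109/124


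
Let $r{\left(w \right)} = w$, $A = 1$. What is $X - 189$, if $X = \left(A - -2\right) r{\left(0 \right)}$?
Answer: $-189$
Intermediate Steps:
$X = 0$ ($X = \left(1 - -2\right) 0 = \left(1 + 2\right) 0 = 3 \cdot 0 = 0$)
$X - 189 = 0 - 189 = -189$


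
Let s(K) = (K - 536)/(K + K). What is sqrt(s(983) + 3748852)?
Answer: sqrt(14489898679714)/1966 ≈ 1936.2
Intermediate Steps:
s(K) = (-536 + K)/(2*K) (s(K) = (-536 + K)/((2*K)) = (-536 + K)*(1/(2*K)) = (-536 + K)/(2*K))
sqrt(s(983) + 3748852) = sqrt((1/2)*(-536 + 983)/983 + 3748852) = sqrt((1/2)*(1/983)*447 + 3748852) = sqrt(447/1966 + 3748852) = sqrt(7370243479/1966) = sqrt(14489898679714)/1966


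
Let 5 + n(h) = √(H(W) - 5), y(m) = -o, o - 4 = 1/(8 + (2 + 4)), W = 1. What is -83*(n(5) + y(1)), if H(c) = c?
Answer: 10541/14 - 166*I ≈ 752.93 - 166.0*I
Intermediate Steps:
o = 57/14 (o = 4 + 1/(8 + (2 + 4)) = 4 + 1/(8 + 6) = 4 + 1/14 = 57/14 ≈ 4.0714)
y(m) = -57/14 (y(m) = -1*57/14 = -57/14)
n(h) = -5 + 2*I (n(h) = -5 + √(1 - 5) = -5 + √(-4) = -5 + 2*I)
-83*(n(5) + y(1)) = -83*((-5 + 2*I) - 57/14) = -83*(-127/14 + 2*I) = 10541/14 - 166*I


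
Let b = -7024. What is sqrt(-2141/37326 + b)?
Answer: I*sqrt(9786129373590)/37326 ≈ 83.81*I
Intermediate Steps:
sqrt(-2141/37326 + b) = sqrt(-2141/37326 - 7024) = sqrt(-262179965/37326) = I*sqrt(9786129373590)/37326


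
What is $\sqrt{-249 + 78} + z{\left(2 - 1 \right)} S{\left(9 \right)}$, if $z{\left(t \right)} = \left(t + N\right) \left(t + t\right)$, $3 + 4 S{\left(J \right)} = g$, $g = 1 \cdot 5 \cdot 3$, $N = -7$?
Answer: $-36 + 3 i \sqrt{19} \approx -36.0 + 13.077 i$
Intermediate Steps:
$g = 15$ ($g = 5 \cdot 3 = 15$)
$S{\left(J \right)} = 3$ ($S{\left(J \right)} = - \frac{3}{4} + \frac{1}{4} \cdot 15 = - \frac{3}{4} + \frac{15}{4} = 3$)
$z{\left(t \right)} = 2 t \left(-7 + t\right)$ ($z{\left(t \right)} = \left(t - 7\right) \left(t + t\right) = \left(-7 + t\right) 2 t = 2 t \left(-7 + t\right)$)
$\sqrt{-249 + 78} + z{\left(2 - 1 \right)} S{\left(9 \right)} = \sqrt{-249 + 78} + 2 \left(2 - 1\right) \left(-7 + \left(2 - 1\right)\right) 3 = \sqrt{-171} + 2 \left(2 - 1\right) \left(-7 + \left(2 - 1\right)\right) 3 = 3 i \sqrt{19} + 2 \cdot 1 \left(-7 + 1\right) 3 = 3 i \sqrt{19} + 2 \cdot 1 \left(-6\right) 3 = 3 i \sqrt{19} - 36 = -36 + 3 i \sqrt{19}$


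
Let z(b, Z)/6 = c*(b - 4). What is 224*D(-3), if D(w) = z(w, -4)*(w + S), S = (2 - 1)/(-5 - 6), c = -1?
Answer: -319872/11 ≈ -29079.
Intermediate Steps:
S = -1/11 (S = 1/(-11) = 1*(-1/11) = -1/11 ≈ -0.090909)
z(b, Z) = 24 - 6*b (z(b, Z) = 6*(-(b - 4)) = 6*(-(-4 + b)) = 6*(4 - b) = 24 - 6*b)
D(w) = (24 - 6*w)*(-1/11 + w) (D(w) = (24 - 6*w)*(w - 1/11) = (24 - 6*w)*(-1/11 + w))
224*D(-3) = 224*(-24/11 - 6*(-3)² + (270/11)*(-3)) = 224*(-24/11 - 6*9 - 810/11) = 224*(-24/11 - 54 - 810/11) = 224*(-1428/11) = -319872/11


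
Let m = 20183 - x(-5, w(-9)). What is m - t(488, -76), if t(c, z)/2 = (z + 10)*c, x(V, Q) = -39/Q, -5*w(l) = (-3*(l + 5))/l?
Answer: 338981/4 ≈ 84745.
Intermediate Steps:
w(l) = -(-15 - 3*l)/(5*l) (w(l) = -(-3*(l + 5))/(5*l) = -(-3*(5 + l))/(5*l) = -(-15 - 3*l)/(5*l))
m = 81317/4 (m = 20183 - (-39)/(3/5 + 3/(-9)) = 20183 - (-39)/(3/5 + 3*(-1/9)) = 20183 - (-39)/(3/5 - 1/3) = 20183 - (-39)/4/15 = 20183 - (-39)*15/4 = 20183 - 1*(-585/4) = 20183 + 585/4 = 81317/4 ≈ 20329.)
t(c, z) = 2*c*(10 + z) (t(c, z) = 2*((z + 10)*c) = 2*((10 + z)*c) = 2*(c*(10 + z)) = 2*c*(10 + z))
m - t(488, -76) = 81317/4 - 2*488*(10 - 76) = 81317/4 - 2*488*(-66) = 81317/4 - 1*(-64416) = 81317/4 + 64416 = 338981/4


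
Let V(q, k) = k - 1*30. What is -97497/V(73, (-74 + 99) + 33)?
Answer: -97497/28 ≈ -3482.0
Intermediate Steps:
V(q, k) = -30 + k (V(q, k) = k - 30 = -30 + k)
-97497/V(73, (-74 + 99) + 33) = -97497/(-30 + ((-74 + 99) + 33)) = -97497/(-30 + (25 + 33)) = -97497/(-30 + 58) = -97497/28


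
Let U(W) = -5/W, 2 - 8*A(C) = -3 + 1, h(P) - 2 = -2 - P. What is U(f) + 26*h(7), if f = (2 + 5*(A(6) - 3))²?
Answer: -80282/441 ≈ -182.05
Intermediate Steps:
h(P) = -P (h(P) = 2 + (-2 - P) = -P)
A(C) = ½ (A(C) = ¼ - (-3 + 1)/8 = ¼ - ⅛*(-2) = ¼ + ¼ = ½)
f = 441/4 (f = (2 + 5*(½ - 3))² = (2 + 5*(-5/2))² = (2 - 25/2)² = (-21/2)² = 441/4 ≈ 110.25)
U(f) + 26*h(7) = -5/441/4 + 26*(-1*7) = -5*4/441 + 26*(-7) = -20/441 - 182 = -80282/441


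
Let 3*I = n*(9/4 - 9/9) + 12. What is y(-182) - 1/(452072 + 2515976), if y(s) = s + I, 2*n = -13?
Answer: -1609053025/8904144 ≈ -180.71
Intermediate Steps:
n = -13/2 (n = (½)*(-13) = -13/2 ≈ -6.5000)
I = 31/24 (I = (-13*(9/4 - 9/9)/2 + 12)/3 = (-13*(9*(¼) - 9*⅑)/2 + 12)/3 = (-13*(9/4 - 1)/2 + 12)/3 = (-13/2*5/4 + 12)/3 = (-65/8 + 12)/3 = (⅓)*(31/8) = 31/24 ≈ 1.2917)
y(s) = 31/24 + s (y(s) = s + 31/24 = 31/24 + s)
y(-182) - 1/(452072 + 2515976) = (31/24 - 182) - 1/(452072 + 2515976) = -4337/24 - 1/2968048 = -1609053025/8904144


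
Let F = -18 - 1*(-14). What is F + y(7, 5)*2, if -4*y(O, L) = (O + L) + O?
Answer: -27/2 ≈ -13.500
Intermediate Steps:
y(O, L) = -O/2 - L/4 (y(O, L) = -((O + L) + O)/4 = -((L + O) + O)/4 = -(L + 2*O)/4 = -O/2 - L/4)
F = -4 (F = -18 + 14 = -4)
F + y(7, 5)*2 = -4 + (-½*7 - ¼*5)*2 = -4 + (-7/2 - 5/4)*2 = -4 - 19/4*2 = -4 - 19/2 = -27/2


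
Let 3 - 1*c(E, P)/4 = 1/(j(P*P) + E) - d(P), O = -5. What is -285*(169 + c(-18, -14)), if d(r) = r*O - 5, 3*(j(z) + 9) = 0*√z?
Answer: -1131545/9 ≈ -1.2573e+5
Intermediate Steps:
j(z) = -9 (j(z) = -9 + (0*√z)/3 = -9 + (⅓)*0 = -9 + 0 = -9)
d(r) = -5 - 5*r (d(r) = r*(-5) - 5 = -5*r - 5 = -5 - 5*r)
c(E, P) = -8 - 20*P - 4/(-9 + E) (c(E, P) = 12 - 4*(1/(-9 + E) - (-5 - 5*P)) = 12 - 4*(1/(-9 + E) + (5 + 5*P)) = 12 - 4*(5 + 1/(-9 + E) + 5*P) = 12 + (-20 - 20*P - 4/(-9 + E)) = -8 - 20*P - 4/(-9 + E))
-285*(169 + c(-18, -14)) = -285*(169 + 4*(17 - 2*(-18) + 45*(-14) - 5*(-18)*(-14))/(-9 - 18)) = -285*(169 + 4*(17 + 36 - 630 - 1260)/(-27)) = -285*(169 + 4*(-1/27)*(-1837)) = -285*(169 + 7348/27) = -285*11911/27 = -1131545/9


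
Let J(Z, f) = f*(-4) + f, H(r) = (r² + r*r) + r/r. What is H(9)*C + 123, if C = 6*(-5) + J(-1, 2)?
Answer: -5745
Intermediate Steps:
H(r) = 1 + 2*r² (H(r) = (r² + r²) + 1 = 2*r² + 1 = 1 + 2*r²)
J(Z, f) = -3*f (J(Z, f) = -4*f + f = -3*f)
C = -36 (C = 6*(-5) - 3*2 = -30 - 6 = -36)
H(9)*C + 123 = (1 + 2*9²)*(-36) + 123 = (1 + 2*81)*(-36) + 123 = (1 + 162)*(-36) + 123 = 163*(-36) + 123 = -5868 + 123 = -5745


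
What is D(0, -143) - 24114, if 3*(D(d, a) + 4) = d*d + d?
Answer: -24118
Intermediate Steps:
D(d, a) = -4 + d/3 + d²/3 (D(d, a) = -4 + (d*d + d)/3 = -4 + (d² + d)/3 = -4 + (d + d²)/3 = -4 + (d/3 + d²/3) = -4 + d/3 + d²/3)
D(0, -143) - 24114 = (-4 + (⅓)*0 + (⅓)*0²) - 24114 = (-4 + 0 + (⅓)*0) - 24114 = (-4 + 0 + 0) - 24114 = -4 - 24114 = -24118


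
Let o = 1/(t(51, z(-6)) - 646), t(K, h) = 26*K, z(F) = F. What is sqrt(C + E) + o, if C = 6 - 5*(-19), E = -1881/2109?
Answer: 1/680 + 2*sqrt(34262)/37 ≈ 10.007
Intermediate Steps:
E = -33/37 (E = -1881*1/2109 = -33/37 ≈ -0.89189)
C = 101 (C = 6 + 95 = 101)
o = 1/680 (o = 1/(26*51 - 646) = 1/(1326 - 646) = 1/680 ≈ 0.0014706)
sqrt(C + E) + o = sqrt(101 - 33/37) + 1/680 = sqrt(3704/37) + 1/680 = 2*sqrt(34262)/37 + 1/680 = 1/680 + 2*sqrt(34262)/37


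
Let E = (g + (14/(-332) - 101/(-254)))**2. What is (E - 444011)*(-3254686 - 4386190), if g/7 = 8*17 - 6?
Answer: -326640246280544252008/111112681 ≈ -2.9397e+12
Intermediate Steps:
g = 910 (g = 7*(8*17 - 6) = 7*(136 - 6) = 7*130 = 910)
E = 92084309947249/111112681 (E = (910 + (14/(-332) - 101/(-254)))**2 = (910 + (14*(-1/332) - 101*(-1/254)))**2 = (910 + (-7/166 + 101/254))**2 = (910 + 3747/10541)**2 = (9596057/10541)**2 = 92084309947249/111112681 ≈ 8.2875e+5)
(E - 444011)*(-3254686 - 4386190) = (92084309947249/111112681 - 444011)*(-3254686 - 4386190) = (42749057343758/111112681)*(-7640876) = -326640246280544252008/111112681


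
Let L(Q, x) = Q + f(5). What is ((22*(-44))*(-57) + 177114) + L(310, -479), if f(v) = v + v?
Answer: 232610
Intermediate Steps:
f(v) = 2*v
L(Q, x) = 10 + Q (L(Q, x) = Q + 2*5 = Q + 10 = 10 + Q)
((22*(-44))*(-57) + 177114) + L(310, -479) = ((22*(-44))*(-57) + 177114) + (10 + 310) = (-968*(-57) + 177114) + 320 = (55176 + 177114) + 320 = 232290 + 320 = 232610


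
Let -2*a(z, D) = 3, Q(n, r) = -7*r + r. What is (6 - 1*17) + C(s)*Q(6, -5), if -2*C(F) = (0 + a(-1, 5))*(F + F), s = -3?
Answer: -146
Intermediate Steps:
Q(n, r) = -6*r
a(z, D) = -3/2 (a(z, D) = -½*3 = -3/2)
C(F) = 3*F/2 (C(F) = -(0 - 3/2)*(F + F)/2 = -(-3)*2*F/4 = -(-3)*F/2 = 3*F/2)
(6 - 1*17) + C(s)*Q(6, -5) = (6 - 1*17) + ((3/2)*(-3))*(-6*(-5)) = (6 - 17) - 9/2*30 = -11 - 135 = -146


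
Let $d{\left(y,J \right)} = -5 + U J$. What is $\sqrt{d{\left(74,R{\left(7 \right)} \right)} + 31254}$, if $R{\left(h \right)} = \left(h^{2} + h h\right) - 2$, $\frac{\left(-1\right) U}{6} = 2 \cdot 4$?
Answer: $\sqrt{26641} \approx 163.22$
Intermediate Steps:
$U = -48$ ($U = - 6 \cdot 2 \cdot 4 = \left(-6\right) 8 = -48$)
$R{\left(h \right)} = -2 + 2 h^{2}$ ($R{\left(h \right)} = \left(h^{2} + h^{2}\right) - 2 = 2 h^{2} - 2 = -2 + 2 h^{2}$)
$d{\left(y,J \right)} = -5 - 48 J$
$\sqrt{d{\left(74,R{\left(7 \right)} \right)} + 31254} = \sqrt{\left(-5 - 48 \left(-2 + 2 \cdot 7^{2}\right)\right) + 31254} = \sqrt{\left(-5 - 48 \left(-2 + 2 \cdot 49\right)\right) + 31254} = \sqrt{\left(-5 - 48 \left(-2 + 98\right)\right) + 31254} = \sqrt{\left(-5 - 4608\right) + 31254} = \sqrt{-4613 + 31254} = \sqrt{26641}$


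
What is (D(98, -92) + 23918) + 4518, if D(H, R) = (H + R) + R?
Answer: 28350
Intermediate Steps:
D(H, R) = H + 2*R
(D(98, -92) + 23918) + 4518 = ((98 + 2*(-92)) + 23918) + 4518 = ((98 - 184) + 23918) + 4518 = (-86 + 23918) + 4518 = 23832 + 4518 = 28350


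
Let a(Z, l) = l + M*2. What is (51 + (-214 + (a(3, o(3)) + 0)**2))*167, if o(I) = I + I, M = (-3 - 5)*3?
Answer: 267367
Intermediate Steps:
M = -24 (M = -8*3 = -24)
o(I) = 2*I
a(Z, l) = -48 + l (a(Z, l) = l - 24*2 = l - 48 = -48 + l)
(51 + (-214 + (a(3, o(3)) + 0)**2))*167 = (51 + (-214 + ((-48 + 2*3) + 0)**2))*167 = (51 + (-214 + ((-48 + 6) + 0)**2))*167 = (51 + (-214 + (-42 + 0)**2))*167 = (51 + (-214 + (-42)**2))*167 = (51 + (-214 + 1764))*167 = (51 + 1550)*167 = 1601*167 = 267367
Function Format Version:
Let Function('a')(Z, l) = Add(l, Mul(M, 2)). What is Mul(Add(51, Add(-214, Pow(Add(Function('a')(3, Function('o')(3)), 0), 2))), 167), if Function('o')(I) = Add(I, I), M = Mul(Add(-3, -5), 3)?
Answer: 267367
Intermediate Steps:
M = -24 (M = Mul(-8, 3) = -24)
Function('o')(I) = Mul(2, I)
Function('a')(Z, l) = Add(-48, l) (Function('a')(Z, l) = Add(l, Mul(-24, 2)) = Add(l, -48) = Add(-48, l))
Mul(Add(51, Add(-214, Pow(Add(Function('a')(3, Function('o')(3)), 0), 2))), 167) = Mul(Add(51, Add(-214, Pow(Add(Add(-48, Mul(2, 3)), 0), 2))), 167) = Mul(Add(51, Add(-214, Pow(Add(Add(-48, 6), 0), 2))), 167) = Mul(Add(51, Add(-214, Pow(Add(-42, 0), 2))), 167) = Mul(Add(51, Add(-214, Pow(-42, 2))), 167) = Mul(Add(51, Add(-214, 1764)), 167) = Mul(Add(51, 1550), 167) = Mul(1601, 167) = 267367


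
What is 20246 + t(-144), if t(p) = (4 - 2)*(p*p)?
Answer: 61718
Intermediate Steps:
t(p) = 2*p²
20246 + t(-144) = 20246 + 2*(-144)² = 20246 + 2*20736 = 20246 + 41472 = 61718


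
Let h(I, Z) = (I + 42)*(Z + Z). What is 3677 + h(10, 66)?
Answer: 10541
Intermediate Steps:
h(I, Z) = 2*Z*(42 + I) (h(I, Z) = (42 + I)*(2*Z) = 2*Z*(42 + I))
3677 + h(10, 66) = 3677 + 2*66*(42 + 10) = 3677 + 2*66*52 = 3677 + 6864 = 10541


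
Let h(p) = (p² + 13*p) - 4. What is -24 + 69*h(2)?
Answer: 1770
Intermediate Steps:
h(p) = -4 + p² + 13*p
-24 + 69*h(2) = -24 + 69*(-4 + 2² + 13*2) = -24 + 69*(-4 + 4 + 26) = -24 + 69*26 = -24 + 1794 = 1770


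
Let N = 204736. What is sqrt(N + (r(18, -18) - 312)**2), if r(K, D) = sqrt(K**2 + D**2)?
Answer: 2*sqrt(75682 - 2808*sqrt(2)) ≈ 535.58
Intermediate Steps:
r(K, D) = sqrt(D**2 + K**2)
sqrt(N + (r(18, -18) - 312)**2) = sqrt(204736 + (sqrt((-18)**2 + 18**2) - 312)**2) = sqrt(204736 + (sqrt(324 + 324) - 312)**2) = sqrt(204736 + (sqrt(648) - 312)**2) = sqrt(204736 + (18*sqrt(2) - 312)**2) = sqrt(204736 + (-312 + 18*sqrt(2))**2)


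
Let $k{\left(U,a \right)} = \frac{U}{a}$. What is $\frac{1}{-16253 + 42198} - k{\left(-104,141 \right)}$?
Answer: $\frac{2698421}{3658245} \approx 0.73763$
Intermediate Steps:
$\frac{1}{-16253 + 42198} - k{\left(-104,141 \right)} = \frac{1}{-16253 + 42198} - - \frac{104}{141} = \frac{1}{25945} - \left(-104\right) \frac{1}{141} = \frac{1}{25945} - - \frac{104}{141} = \frac{1}{25945} + \frac{104}{141} = \frac{2698421}{3658245}$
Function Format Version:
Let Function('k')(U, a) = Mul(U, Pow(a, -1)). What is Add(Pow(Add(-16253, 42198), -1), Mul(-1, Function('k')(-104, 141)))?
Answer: Rational(2698421, 3658245) ≈ 0.73763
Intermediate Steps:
Add(Pow(Add(-16253, 42198), -1), Mul(-1, Function('k')(-104, 141))) = Add(Pow(Add(-16253, 42198), -1), Mul(-1, Mul(-104, Pow(141, -1)))) = Add(Pow(25945, -1), Mul(-1, Mul(-104, Rational(1, 141)))) = Add(Rational(1, 25945), Mul(-1, Rational(-104, 141))) = Add(Rational(1, 25945), Rational(104, 141)) = Rational(2698421, 3658245)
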